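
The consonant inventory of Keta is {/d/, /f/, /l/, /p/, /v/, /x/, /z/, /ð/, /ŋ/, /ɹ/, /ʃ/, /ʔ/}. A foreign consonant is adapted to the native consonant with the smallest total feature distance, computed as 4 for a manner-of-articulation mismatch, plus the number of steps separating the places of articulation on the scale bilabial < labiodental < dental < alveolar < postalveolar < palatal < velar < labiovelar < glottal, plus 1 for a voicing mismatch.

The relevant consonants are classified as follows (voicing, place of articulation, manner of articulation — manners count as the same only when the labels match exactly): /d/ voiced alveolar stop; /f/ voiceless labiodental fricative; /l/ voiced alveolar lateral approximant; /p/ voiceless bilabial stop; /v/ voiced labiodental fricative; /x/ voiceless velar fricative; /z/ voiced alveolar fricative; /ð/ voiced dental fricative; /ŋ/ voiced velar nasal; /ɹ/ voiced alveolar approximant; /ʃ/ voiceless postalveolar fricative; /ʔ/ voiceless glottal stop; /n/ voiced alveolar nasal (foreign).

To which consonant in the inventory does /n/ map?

ŋ

/ŋ/ is closest: same manner (nasal), place distance 3 (alveolar→velar), same voicing; total 3. Next closest is /d/ at distance 4.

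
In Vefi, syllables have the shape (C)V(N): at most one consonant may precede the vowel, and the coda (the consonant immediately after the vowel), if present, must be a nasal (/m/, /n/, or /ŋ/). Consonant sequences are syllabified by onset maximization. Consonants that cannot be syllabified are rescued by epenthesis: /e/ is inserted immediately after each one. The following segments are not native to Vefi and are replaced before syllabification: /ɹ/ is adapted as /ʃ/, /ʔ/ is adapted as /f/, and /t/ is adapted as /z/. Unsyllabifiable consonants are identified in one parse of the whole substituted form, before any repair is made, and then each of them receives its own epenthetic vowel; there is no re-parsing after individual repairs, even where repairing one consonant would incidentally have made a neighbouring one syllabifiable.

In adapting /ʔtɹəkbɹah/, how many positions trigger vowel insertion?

After substitution the input is /fzʃəkbʃah/.
The unsyllabifiable consonants are /f/, /z/, /k/, /b/, /h/; each receives one epenthetic vowel.

5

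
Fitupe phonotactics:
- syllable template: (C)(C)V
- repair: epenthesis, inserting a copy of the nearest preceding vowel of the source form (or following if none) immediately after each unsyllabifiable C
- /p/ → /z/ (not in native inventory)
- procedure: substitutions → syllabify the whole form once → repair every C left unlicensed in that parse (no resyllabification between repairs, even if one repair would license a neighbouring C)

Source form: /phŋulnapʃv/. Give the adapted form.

Substitution: /p/ → /z/, giving /zhŋulnazʃv/.
The consonants /z/, /z/, /ʃ/, /v/ cannot be parsed into a legal (C)(C)V syllable (no codas are permitted; onsets may contain at most 2 consonants).
Inserting the epenthetic vowel yields /z/ → /zu/, /z/ → /za/, /ʃ/ → /ʃa/, /v/ → /va/.

zuhŋulnazaʃava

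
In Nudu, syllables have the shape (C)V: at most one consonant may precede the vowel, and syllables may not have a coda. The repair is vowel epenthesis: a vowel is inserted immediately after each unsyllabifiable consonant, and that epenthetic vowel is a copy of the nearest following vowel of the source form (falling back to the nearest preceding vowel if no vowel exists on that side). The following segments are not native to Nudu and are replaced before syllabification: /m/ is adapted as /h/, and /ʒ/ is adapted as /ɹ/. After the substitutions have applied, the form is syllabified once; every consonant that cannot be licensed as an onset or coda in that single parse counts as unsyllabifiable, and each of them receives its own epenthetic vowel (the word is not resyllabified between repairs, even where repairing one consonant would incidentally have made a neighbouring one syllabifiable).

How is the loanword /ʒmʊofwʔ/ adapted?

Substitution: /ʒ/ → /ɹ/, /m/ → /h/, giving /ɹhʊofwʔ/.
The consonants /ɹ/, /f/, /w/, /ʔ/ cannot be parsed into a legal (C)V syllable (no codas are permitted; onsets are limited to one consonant).
Inserting the epenthetic vowel yields /ɹ/ → /ɹʊ/, /f/ → /fo/, /w/ → /wo/, /ʔ/ → /ʔo/.

ɹʊhʊofowoʔo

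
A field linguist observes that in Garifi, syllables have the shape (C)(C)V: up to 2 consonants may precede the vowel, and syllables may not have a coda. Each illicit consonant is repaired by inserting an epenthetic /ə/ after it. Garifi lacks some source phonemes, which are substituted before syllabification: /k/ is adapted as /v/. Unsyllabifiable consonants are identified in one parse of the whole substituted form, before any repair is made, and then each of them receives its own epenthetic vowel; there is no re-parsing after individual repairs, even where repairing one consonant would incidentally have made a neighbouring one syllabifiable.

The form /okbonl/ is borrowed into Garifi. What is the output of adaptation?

ovbonələ

Substitution: /k/ → /v/, giving /ovbonl/.
Under (C)(C)V, the unsyllabifiable consonants are /n/, /l/ (no codas are permitted; onsets may contain at most 2 consonants).
Inserting the epenthetic vowel yields /n/ → /nə/, /l/ → /lə/.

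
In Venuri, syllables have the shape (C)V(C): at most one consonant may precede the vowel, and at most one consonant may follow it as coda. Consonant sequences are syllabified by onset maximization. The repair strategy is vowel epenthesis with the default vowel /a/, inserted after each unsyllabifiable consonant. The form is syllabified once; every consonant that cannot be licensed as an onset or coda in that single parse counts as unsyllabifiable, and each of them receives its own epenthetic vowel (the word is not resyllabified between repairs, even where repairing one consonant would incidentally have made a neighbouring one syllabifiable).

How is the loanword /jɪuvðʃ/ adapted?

The consonants /ð/, /ʃ/ cannot be parsed into a legal (C)V(C) syllable (at most one coda consonant is licensed; onsets are limited to one consonant).
Each unlicensed consonant becomes the onset of a new syllable: /ð/ → /ða/, /ʃ/ → /ʃa/.

jɪuvðaʃa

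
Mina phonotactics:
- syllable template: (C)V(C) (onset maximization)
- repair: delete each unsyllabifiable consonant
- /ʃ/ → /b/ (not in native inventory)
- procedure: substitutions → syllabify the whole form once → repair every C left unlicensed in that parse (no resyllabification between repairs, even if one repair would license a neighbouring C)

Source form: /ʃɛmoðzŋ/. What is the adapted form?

bɛmoð

Substitution: /ʃ/ → /b/, giving /bɛmoðzŋ/.
Under (C)V(C), the unsyllabifiable consonants are /z/, /ŋ/ (at most one coda consonant is licensed; onsets are limited to one consonant).
Deleting the stranded consonants removes /z/, /ŋ/.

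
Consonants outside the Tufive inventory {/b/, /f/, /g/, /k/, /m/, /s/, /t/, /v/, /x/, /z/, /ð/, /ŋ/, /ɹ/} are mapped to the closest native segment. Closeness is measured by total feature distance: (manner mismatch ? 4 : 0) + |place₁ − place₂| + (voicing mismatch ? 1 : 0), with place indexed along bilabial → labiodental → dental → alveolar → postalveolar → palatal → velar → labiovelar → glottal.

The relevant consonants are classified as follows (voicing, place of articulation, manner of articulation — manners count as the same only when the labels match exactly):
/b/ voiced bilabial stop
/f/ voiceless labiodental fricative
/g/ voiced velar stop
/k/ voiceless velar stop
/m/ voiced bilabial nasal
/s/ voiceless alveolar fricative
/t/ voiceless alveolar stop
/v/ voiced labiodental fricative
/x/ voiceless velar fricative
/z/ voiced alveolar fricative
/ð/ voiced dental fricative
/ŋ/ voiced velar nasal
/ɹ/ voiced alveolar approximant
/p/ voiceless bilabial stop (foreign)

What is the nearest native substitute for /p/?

b

/b/ is closest: same manner (stop), place distance 0 (bilabial→bilabial), voicing differs (+1); total 1. Next closest is /t/ at distance 3.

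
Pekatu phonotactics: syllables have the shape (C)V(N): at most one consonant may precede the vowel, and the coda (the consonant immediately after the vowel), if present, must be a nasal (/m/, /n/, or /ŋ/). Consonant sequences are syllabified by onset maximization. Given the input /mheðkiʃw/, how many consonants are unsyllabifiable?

4

The consonants /m/, /ð/, /ʃ/, /w/ cannot be parsed into a legal (C)V(N) syllable (only a nasal (/m/, /n/, or /ŋ/) is licensed in coda position; onsets are limited to one consonant).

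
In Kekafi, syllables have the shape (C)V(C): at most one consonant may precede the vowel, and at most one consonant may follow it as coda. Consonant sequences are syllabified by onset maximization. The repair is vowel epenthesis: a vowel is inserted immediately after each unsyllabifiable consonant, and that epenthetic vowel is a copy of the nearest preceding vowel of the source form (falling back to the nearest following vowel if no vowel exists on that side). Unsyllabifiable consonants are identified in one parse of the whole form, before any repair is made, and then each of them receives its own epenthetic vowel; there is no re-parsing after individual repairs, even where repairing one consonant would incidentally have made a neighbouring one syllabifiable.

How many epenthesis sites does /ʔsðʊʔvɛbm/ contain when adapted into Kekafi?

3

The unsyllabifiable consonants are /ʔ/, /s/, /m/; each receives one epenthetic vowel.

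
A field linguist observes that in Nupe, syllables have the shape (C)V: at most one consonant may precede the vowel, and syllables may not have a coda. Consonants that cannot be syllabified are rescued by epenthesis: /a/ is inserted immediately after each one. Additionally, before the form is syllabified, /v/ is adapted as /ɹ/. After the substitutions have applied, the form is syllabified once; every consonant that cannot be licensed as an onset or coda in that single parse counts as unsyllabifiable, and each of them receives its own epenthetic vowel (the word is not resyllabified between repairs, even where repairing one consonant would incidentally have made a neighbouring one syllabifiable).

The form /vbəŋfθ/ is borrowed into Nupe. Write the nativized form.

ɹabəŋafaθa

Substitution: /v/ → /ɹ/, giving /ɹbəŋfθ/.
Syllabifying with onset maximization leaves /ɹ/, /ŋ/, /f/, /θ/ stranded (no codas are permitted; onsets are limited to one consonant).
Epenthesis after each stranded consonant: /ɹ/ → /ɹa/, /ŋ/ → /ŋa/, /f/ → /fa/, /θ/ → /θa/.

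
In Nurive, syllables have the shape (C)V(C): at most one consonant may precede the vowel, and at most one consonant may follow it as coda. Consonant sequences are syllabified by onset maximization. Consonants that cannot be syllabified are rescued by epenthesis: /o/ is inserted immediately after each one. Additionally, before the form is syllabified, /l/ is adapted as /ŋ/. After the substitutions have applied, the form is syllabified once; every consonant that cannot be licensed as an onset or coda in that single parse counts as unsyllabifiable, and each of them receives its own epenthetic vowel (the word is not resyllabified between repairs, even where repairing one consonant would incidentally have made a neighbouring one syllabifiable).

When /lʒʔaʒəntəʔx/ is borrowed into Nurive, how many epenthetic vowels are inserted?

After substitution the input is /ŋʒʔaʒəntəʔx/.
The unsyllabifiable consonants are /ŋ/, /ʒ/, /x/; each receives one epenthetic vowel.

3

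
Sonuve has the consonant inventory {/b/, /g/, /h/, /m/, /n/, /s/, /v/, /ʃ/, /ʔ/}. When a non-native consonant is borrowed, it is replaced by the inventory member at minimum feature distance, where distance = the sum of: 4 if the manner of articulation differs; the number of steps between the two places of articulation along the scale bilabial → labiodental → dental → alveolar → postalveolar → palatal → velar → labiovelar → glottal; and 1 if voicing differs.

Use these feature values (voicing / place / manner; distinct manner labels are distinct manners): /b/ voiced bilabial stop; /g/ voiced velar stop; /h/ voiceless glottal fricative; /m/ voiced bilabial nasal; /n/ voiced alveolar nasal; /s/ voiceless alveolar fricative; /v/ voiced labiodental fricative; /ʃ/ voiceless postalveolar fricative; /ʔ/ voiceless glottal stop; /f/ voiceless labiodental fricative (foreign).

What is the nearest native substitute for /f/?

/v/ is closest: same manner (fricative), place distance 0 (labiodental→labiodental), voicing differs (+1); total 1. Next closest is /s/ at distance 2.

v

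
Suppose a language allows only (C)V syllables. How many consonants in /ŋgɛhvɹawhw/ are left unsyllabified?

The consonants /ŋ/, /h/, /v/, /w/, /h/, /w/ cannot be parsed into a legal (C)V syllable (no codas are permitted; onsets are limited to one consonant).

6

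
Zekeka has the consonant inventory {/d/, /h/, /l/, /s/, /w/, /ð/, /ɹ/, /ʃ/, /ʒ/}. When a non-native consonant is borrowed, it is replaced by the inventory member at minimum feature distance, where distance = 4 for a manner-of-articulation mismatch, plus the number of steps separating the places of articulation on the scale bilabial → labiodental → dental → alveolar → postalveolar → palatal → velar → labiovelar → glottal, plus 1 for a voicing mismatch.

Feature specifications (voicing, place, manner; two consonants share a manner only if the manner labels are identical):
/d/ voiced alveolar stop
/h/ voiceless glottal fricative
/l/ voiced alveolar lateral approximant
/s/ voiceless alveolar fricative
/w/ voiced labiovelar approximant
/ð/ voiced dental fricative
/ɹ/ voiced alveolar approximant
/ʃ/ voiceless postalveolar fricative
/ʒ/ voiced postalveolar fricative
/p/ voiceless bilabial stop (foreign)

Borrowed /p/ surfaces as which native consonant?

/d/ is closest: same manner (stop), place distance 3 (bilabial→alveolar), voicing differs (+1); total 4. Next closest is /s/ at distance 7.

d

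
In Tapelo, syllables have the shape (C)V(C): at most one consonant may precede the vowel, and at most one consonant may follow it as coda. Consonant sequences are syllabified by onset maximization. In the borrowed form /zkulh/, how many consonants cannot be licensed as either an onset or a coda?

The consonants /z/, /h/ cannot be parsed into a legal (C)V(C) syllable (at most one coda consonant is licensed; onsets are limited to one consonant).

2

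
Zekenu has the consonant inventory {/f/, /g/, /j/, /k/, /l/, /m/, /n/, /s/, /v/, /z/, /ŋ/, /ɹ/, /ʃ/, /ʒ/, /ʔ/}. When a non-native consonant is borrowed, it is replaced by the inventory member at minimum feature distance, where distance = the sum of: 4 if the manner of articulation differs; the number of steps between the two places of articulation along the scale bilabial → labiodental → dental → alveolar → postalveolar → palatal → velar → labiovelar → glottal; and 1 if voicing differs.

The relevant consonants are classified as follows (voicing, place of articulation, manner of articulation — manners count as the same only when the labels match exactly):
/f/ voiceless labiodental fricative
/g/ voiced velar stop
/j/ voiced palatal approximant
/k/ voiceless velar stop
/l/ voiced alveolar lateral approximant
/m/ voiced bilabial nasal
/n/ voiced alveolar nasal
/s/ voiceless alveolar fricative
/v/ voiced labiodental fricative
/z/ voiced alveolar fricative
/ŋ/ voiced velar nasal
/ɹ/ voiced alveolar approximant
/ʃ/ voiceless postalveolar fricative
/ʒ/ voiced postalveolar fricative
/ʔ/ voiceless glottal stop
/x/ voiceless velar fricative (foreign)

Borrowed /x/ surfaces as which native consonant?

ʃ

/ʃ/ is closest: same manner (fricative), place distance 2 (velar→postalveolar), same voicing; total 2. Next closest is /s/ at distance 3.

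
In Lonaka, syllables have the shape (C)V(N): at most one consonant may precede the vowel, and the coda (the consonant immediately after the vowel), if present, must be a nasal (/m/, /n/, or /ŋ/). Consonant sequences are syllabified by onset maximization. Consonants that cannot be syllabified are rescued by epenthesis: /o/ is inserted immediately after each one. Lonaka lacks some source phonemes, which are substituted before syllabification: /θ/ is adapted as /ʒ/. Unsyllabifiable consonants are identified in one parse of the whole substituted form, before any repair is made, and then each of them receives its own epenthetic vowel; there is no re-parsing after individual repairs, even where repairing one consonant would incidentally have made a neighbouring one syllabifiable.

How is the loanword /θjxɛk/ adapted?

ʒojoxɛko

Substitution: /θ/ → /ʒ/, giving /ʒjxɛk/.
Under (C)V(N), the unsyllabifiable consonants are /ʒ/, /j/, /k/ (only a nasal (/m/, /n/, or /ŋ/) is licensed in coda position; onsets are limited to one consonant).
Each unlicensed consonant becomes the onset of a new syllable: /ʒ/ → /ʒo/, /j/ → /jo/, /k/ → /ko/.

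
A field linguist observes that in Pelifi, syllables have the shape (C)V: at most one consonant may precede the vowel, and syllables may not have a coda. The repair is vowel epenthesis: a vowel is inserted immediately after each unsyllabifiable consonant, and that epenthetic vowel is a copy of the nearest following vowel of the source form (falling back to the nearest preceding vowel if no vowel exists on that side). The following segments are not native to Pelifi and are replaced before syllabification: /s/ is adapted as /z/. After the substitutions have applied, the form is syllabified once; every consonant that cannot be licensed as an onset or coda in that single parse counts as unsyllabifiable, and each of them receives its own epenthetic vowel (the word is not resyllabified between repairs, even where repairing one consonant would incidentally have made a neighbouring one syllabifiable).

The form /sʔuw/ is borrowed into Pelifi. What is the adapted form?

Substitution: /s/ → /z/, giving /zʔuw/.
The consonants /z/, /w/ cannot be parsed into a legal (C)V syllable (no codas are permitted; onsets are limited to one consonant).
Epenthesis after each stranded consonant: /z/ → /zu/, /w/ → /wu/.

zuʔuwu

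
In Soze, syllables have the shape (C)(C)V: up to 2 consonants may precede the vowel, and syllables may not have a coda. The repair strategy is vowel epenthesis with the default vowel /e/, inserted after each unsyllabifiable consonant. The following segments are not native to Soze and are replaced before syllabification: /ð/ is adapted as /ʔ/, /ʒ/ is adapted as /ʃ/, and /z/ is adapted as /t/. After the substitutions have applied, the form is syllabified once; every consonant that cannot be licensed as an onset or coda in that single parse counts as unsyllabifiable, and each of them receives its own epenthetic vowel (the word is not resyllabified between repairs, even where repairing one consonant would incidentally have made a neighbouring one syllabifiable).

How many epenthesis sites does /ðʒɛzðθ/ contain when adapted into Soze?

After substitution the input is /ʔʃɛtʔθ/.
The unsyllabifiable consonants are /t/, /ʔ/, /θ/; each receives one epenthetic vowel.

3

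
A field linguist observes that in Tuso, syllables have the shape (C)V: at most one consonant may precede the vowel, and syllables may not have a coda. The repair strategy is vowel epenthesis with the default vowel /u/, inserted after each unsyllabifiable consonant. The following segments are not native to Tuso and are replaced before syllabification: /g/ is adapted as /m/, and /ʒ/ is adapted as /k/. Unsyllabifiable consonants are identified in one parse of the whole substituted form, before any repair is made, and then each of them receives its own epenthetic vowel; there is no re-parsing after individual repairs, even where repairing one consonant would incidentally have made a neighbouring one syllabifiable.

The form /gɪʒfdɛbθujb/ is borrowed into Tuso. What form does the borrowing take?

mɪkufudɛbuθujubu

Substitution: /g/ → /m/, /ʒ/ → /k/, giving /mɪkfdɛbθujb/.
Under (C)V, the unsyllabifiable consonants are /k/, /f/, /b/, /j/, /b/ (no codas are permitted; onsets are limited to one consonant).
Inserting the epenthetic vowel yields /k/ → /ku/, /f/ → /fu/, /b/ → /bu/, /j/ → /ju/, /b/ → /bu/.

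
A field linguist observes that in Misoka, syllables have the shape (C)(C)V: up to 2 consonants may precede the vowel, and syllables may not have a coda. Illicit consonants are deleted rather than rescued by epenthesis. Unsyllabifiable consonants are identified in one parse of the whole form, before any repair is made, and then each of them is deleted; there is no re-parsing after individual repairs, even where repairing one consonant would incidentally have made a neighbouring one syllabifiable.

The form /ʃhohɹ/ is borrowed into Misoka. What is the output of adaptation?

The consonants /h/, /ɹ/ cannot be parsed into a legal (C)(C)V syllable (no codas are permitted; onsets may contain at most 2 consonants).
Deletion applies to /h/, /ɹ/.

ʃho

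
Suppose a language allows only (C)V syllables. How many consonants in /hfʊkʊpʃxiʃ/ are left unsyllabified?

4

Syllabifying with onset maximization leaves /h/, /p/, /ʃ/, /ʃ/ stranded (no codas are permitted; onsets are limited to one consonant).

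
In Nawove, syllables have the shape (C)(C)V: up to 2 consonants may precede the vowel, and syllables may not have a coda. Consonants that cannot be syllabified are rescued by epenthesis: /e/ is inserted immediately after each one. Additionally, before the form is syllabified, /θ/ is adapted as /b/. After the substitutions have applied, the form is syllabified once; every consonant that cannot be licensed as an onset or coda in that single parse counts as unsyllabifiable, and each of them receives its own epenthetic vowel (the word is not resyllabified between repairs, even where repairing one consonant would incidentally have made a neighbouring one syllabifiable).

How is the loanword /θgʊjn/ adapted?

Substitution: /θ/ → /b/, giving /bgʊjn/.
The consonants /j/, /n/ cannot be parsed into a legal (C)(C)V syllable (no codas are permitted; onsets may contain at most 2 consonants).
Inserting the epenthetic vowel yields /j/ → /je/, /n/ → /ne/.

bgʊjene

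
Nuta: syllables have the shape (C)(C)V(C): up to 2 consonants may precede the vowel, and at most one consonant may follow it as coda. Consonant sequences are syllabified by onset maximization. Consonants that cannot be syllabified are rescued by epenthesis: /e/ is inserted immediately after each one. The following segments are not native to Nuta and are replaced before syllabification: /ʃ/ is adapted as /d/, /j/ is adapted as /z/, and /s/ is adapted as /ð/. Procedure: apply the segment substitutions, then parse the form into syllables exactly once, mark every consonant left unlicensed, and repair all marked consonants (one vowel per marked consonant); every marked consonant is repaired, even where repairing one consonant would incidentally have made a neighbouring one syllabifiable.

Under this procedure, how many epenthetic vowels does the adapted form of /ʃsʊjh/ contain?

After substitution the input is /dðʊzh/.
The unsyllabifiable consonants are /h/; each receives one epenthetic vowel.

1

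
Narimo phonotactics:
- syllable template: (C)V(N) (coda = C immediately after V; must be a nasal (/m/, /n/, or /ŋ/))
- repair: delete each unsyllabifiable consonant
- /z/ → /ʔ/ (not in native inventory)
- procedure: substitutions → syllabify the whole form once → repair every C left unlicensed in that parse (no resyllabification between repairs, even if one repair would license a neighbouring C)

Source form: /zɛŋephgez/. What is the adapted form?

Substitution: /z/ → /ʔ/, giving /ʔɛŋephgeʔ/.
The consonants /p/, /h/, /ʔ/ cannot be parsed into a legal (C)V(N) syllable (only a nasal (/m/, /n/, or /ŋ/) is licensed in coda position; onsets are limited to one consonant).
Each unlicensed consonant is deleted: /p/, /h/, /ʔ/.

ʔɛŋege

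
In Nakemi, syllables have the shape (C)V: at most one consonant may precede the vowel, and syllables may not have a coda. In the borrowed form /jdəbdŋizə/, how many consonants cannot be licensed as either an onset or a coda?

Under (C)V, the unsyllabifiable consonants are /j/, /b/, /d/ (no codas are permitted; onsets are limited to one consonant).

3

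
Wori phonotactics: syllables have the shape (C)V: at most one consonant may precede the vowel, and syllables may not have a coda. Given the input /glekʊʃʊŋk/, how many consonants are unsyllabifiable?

3

Syllabifying with onset maximization leaves /g/, /ŋ/, /k/ stranded (no codas are permitted; onsets are limited to one consonant).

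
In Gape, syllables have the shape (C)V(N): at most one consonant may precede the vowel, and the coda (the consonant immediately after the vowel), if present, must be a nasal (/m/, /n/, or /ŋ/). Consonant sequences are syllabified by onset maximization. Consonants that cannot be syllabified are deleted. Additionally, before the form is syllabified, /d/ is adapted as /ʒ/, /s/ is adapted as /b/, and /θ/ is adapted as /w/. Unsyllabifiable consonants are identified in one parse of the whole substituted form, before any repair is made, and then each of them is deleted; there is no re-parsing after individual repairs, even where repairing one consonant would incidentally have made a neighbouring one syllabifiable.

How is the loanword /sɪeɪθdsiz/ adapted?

Substitution: /s/ → /b/, /θ/ → /w/, /d/ → /ʒ/, giving /bɪeɪwʒbiz/.
The consonants /w/, /ʒ/, /z/ cannot be parsed into a legal (C)V(N) syllable (only a nasal (/m/, /n/, or /ŋ/) is licensed in coda position; onsets are limited to one consonant).
Deleting the stranded consonants removes /w/, /ʒ/, /z/.

bɪeɪbi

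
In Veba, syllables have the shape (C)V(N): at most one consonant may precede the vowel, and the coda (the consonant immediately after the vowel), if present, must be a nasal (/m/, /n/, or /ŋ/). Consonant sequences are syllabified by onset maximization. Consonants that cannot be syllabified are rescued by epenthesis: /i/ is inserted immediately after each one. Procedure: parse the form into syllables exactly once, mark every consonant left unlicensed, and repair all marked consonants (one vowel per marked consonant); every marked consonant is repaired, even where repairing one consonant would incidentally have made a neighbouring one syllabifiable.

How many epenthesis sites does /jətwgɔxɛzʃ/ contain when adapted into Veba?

The unsyllabifiable consonants are /t/, /w/, /z/, /ʃ/; each receives one epenthetic vowel.

4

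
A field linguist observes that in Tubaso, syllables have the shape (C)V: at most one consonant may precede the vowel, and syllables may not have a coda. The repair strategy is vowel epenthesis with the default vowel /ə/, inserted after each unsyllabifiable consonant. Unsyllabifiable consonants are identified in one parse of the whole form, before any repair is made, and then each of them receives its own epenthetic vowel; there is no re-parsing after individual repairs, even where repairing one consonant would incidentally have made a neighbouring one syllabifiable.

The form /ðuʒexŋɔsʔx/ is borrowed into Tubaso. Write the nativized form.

ðuʒexəŋɔsəʔəxə

The consonants /x/, /s/, /ʔ/, /x/ cannot be parsed into a legal (C)V syllable (no codas are permitted; onsets are limited to one consonant).
Each unlicensed consonant becomes the onset of a new syllable: /x/ → /xə/, /s/ → /sə/, /ʔ/ → /ʔə/, /x/ → /xə/.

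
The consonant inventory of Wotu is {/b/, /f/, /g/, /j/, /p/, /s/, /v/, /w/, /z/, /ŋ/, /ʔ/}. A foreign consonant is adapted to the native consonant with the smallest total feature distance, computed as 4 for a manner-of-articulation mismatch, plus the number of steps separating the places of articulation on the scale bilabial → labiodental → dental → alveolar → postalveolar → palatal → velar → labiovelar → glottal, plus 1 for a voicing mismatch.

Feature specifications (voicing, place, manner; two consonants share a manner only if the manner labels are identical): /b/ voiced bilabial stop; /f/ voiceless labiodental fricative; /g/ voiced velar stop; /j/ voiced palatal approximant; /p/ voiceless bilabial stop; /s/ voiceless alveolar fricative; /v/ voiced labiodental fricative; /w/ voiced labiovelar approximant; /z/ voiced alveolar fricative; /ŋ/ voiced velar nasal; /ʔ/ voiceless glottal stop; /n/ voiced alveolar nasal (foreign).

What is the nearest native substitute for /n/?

ŋ

/ŋ/ is closest: same manner (nasal), place distance 3 (alveolar→velar), same voicing; total 3. Next closest is /z/ at distance 4.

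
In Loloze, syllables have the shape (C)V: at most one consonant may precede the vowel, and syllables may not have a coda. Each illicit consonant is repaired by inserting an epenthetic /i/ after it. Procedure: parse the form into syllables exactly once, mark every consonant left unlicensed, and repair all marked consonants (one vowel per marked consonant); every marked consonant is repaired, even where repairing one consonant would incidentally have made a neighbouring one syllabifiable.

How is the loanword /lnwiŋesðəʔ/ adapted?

Under (C)V, the unsyllabifiable consonants are /l/, /n/, /s/, /ʔ/ (no codas are permitted; onsets are limited to one consonant).
Each unlicensed consonant becomes the onset of a new syllable: /l/ → /li/, /n/ → /ni/, /s/ → /si/, /ʔ/ → /ʔi/.

liniwiŋesiðəʔi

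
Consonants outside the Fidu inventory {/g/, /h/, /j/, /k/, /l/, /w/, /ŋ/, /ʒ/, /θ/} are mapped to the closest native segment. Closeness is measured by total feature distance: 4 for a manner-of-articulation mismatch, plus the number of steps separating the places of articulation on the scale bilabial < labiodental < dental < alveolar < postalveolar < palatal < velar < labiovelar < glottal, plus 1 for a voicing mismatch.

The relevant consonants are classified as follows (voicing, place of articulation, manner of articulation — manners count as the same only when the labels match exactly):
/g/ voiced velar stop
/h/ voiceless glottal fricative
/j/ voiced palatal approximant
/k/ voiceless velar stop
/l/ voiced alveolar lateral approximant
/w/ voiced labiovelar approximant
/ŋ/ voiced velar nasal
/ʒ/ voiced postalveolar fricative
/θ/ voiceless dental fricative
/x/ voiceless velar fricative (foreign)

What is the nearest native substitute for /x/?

/h/ is closest: same manner (fricative), place distance 2 (velar→glottal), same voicing; total 2. Next closest is /ʒ/ at distance 3.

h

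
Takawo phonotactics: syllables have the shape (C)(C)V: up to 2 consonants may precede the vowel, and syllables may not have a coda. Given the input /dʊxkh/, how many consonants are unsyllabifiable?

3

Syllabifying with onset maximization leaves /x/, /k/, /h/ stranded (no codas are permitted; onsets may contain at most 2 consonants).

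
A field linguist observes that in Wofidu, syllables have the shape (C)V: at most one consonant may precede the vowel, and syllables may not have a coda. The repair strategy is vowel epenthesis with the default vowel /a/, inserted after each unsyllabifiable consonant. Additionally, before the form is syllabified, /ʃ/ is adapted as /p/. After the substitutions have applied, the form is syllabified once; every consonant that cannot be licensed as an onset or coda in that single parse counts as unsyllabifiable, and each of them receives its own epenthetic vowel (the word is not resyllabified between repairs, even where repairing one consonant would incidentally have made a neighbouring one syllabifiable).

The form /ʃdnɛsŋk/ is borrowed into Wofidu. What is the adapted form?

padanɛsaŋaka

Substitution: /ʃ/ → /p/, giving /pdnɛsŋk/.
Under (C)V, the unsyllabifiable consonants are /p/, /d/, /s/, /ŋ/, /k/ (no codas are permitted; onsets are limited to one consonant).
Inserting the epenthetic vowel yields /p/ → /pa/, /d/ → /da/, /s/ → /sa/, /ŋ/ → /ŋa/, /k/ → /ka/.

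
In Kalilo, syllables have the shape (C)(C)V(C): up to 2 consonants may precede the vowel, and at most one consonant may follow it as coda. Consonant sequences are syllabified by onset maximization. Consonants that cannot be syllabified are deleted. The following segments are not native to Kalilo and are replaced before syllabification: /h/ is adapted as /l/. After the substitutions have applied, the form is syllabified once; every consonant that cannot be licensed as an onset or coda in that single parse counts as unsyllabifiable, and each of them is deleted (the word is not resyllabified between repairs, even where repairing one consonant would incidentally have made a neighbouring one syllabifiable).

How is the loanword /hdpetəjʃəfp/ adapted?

Substitution: /h/ → /l/, giving /ldpetəjʃəfp/.
Syllabifying with onset maximization leaves /l/, /p/ stranded (at most one coda consonant is licensed; onsets may contain at most 2 consonants).
Each unlicensed consonant is deleted: /l/, /p/.

dpetəjʃəf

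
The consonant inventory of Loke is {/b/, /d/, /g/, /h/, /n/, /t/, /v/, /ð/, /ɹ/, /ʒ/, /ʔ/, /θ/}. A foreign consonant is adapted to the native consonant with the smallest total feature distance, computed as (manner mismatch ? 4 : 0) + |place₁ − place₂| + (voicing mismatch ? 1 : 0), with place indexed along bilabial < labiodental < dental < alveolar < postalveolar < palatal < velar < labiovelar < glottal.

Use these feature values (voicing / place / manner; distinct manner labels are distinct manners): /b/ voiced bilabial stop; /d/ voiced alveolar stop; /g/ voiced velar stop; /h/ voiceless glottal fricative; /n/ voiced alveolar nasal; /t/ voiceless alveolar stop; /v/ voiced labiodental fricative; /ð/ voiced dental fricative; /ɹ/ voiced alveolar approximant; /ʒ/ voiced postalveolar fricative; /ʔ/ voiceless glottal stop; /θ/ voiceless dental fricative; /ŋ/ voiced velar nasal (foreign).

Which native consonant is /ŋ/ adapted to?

/n/ is closest: same manner (nasal), place distance 3 (velar→alveolar), same voicing; total 3. Next closest is /g/ at distance 4.

n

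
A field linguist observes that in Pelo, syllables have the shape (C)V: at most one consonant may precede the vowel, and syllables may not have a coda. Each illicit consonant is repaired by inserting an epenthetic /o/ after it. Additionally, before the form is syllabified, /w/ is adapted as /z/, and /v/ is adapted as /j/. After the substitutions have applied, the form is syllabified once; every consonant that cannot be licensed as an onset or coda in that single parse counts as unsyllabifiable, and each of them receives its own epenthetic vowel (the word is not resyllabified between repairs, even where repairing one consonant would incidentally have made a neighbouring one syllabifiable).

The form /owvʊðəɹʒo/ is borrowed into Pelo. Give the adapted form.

Substitution: /w/ → /z/, /v/ → /j/, giving /ozjʊðəɹʒo/.
Syllabifying with onset maximization leaves /z/, /ɹ/ stranded (no codas are permitted; onsets are limited to one consonant).
Inserting the epenthetic vowel yields /z/ → /zo/, /ɹ/ → /ɹo/.

ozojʊðəɹoʒo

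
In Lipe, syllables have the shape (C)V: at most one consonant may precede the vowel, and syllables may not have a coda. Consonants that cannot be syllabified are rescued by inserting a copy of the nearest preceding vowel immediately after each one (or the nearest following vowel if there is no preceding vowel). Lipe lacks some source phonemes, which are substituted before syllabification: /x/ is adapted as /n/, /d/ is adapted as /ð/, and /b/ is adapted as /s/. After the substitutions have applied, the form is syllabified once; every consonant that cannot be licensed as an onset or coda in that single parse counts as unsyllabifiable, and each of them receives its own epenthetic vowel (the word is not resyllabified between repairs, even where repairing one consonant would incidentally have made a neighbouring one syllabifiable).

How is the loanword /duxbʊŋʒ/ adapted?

ðunusʊŋʊʒʊ

Substitution: /d/ → /ð/, /x/ → /n/, /b/ → /s/, giving /ðunsʊŋʒ/.
The consonants /n/, /ŋ/, /ʒ/ cannot be parsed into a legal (C)V syllable (no codas are permitted; onsets are limited to one consonant).
Inserting the epenthetic vowel yields /n/ → /nu/, /ŋ/ → /ŋʊ/, /ʒ/ → /ʒʊ/.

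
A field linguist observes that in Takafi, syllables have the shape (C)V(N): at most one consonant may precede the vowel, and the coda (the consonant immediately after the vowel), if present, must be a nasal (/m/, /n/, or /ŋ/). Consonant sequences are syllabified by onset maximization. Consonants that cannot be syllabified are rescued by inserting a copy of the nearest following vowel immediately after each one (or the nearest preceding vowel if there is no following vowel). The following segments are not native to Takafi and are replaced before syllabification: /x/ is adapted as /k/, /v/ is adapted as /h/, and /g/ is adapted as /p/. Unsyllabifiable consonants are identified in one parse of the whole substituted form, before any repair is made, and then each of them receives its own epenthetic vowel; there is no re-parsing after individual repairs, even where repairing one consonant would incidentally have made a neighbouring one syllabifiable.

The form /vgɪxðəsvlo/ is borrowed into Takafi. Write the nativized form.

hɪpɪkəðəsoholo

Substitution: /v/ → /h/, /g/ → /p/, /x/ → /k/, giving /hpɪkðəshlo/.
Syllabifying with onset maximization leaves /h/, /k/, /s/, /h/ stranded (only a nasal (/m/, /n/, or /ŋ/) is licensed in coda position; onsets are limited to one consonant).
Each unlicensed consonant becomes the onset of a new syllable: /h/ → /hɪ/, /k/ → /kə/, /s/ → /so/, /h/ → /ho/.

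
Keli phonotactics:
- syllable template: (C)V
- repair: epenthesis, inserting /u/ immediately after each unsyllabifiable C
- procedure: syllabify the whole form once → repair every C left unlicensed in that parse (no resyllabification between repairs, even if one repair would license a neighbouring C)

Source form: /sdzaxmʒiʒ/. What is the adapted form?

suduzaxumuʒiʒu

Syllabifying with onset maximization leaves /s/, /d/, /x/, /m/, /ʒ/ stranded (no codas are permitted; onsets are limited to one consonant).
Each unlicensed consonant becomes the onset of a new syllable: /s/ → /su/, /d/ → /du/, /x/ → /xu/, /m/ → /mu/, /ʒ/ → /ʒu/.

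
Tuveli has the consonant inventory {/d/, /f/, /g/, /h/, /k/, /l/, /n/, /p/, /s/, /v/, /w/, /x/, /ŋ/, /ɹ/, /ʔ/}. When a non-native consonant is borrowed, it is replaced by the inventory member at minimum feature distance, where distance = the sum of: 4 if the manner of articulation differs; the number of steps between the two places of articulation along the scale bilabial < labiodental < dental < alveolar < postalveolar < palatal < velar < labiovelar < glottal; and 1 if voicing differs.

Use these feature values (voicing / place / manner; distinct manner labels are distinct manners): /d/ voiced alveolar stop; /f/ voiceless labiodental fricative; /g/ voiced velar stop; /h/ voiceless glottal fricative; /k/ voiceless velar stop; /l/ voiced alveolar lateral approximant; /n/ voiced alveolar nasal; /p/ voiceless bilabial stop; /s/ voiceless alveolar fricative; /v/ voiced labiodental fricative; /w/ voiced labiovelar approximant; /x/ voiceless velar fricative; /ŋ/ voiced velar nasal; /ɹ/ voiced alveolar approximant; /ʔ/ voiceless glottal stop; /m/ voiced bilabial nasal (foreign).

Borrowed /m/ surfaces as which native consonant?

n

/n/ is closest: same manner (nasal), place distance 3 (bilabial→alveolar), same voicing; total 3. Next closest is /p/ at distance 5.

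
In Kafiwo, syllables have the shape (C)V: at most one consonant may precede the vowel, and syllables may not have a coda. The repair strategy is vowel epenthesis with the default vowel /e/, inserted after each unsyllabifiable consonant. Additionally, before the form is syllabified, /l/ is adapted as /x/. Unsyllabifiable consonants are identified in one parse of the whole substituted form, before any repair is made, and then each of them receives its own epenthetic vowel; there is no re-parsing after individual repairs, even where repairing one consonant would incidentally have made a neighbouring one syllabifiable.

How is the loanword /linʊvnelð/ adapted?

Substitution: /l/ → /x/, giving /xinʊvnexð/.
Under (C)V, the unsyllabifiable consonants are /v/, /x/, /ð/ (no codas are permitted; onsets are limited to one consonant).
Inserting the epenthetic vowel yields /v/ → /ve/, /x/ → /xe/, /ð/ → /ðe/.

xinʊvenexeðe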